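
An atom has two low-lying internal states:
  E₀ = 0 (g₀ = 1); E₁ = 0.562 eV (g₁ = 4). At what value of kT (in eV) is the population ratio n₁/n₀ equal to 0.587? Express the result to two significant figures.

n₁/n₀ = (g₁/g₀) exp[−(E₁−E₀)/kT] = 0.587.
⇒ (E₁−E₀)/kT = ln((4/1)/0.587) = ln(6.814) = 1.919.
kT = 0.562 eV / 1.919 = 0.29 eV.

0.29 eV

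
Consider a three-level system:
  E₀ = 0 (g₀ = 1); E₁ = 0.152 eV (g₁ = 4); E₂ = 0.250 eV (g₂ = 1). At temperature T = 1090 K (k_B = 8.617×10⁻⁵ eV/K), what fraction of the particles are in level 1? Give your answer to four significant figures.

0.4257

k_BT = 8.617×10⁻⁵ × 1090 K = 0.0939253 eV.
Eᵢ/kT = 0, 1.61831, 2.66169.
Z = Σ gᵢe^(−Eᵢ/kT) = 1·e^(−0) + 4·e^(−1.61831) + 1·e^(−2.66169) = 1.00000 + 0.792934 + 0.0698301 = 1.86276.
P₁ = g₁ e^(−E₁/kT) / Z = 0.792934/1.86276 = 0.4257.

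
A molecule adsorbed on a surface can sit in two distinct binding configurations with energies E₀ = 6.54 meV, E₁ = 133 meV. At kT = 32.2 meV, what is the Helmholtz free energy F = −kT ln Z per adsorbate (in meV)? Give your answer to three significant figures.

5.91 meV

Eᵢ/kT = 0.20311, 4.1304.
Z = Σ e^(−Eᵢ/kT) = e^(−0.20311) + e^(−4.1304) = 0.81619 + 0.016076 = 0.83227.
F = −kT ln Z = −32.2 × ln(0.83227) = −32.2 × -0.18360 = 5.91 meV.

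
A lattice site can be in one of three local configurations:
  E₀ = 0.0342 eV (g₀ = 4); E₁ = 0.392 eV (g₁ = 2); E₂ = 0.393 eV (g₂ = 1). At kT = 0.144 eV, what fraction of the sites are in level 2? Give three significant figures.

Eᵢ/kT = 0.23750, 2.7222, 2.7292.
Z = Σ gᵢe^(−Eᵢ/kT) = 4·e^(−0.23750) + 2·e^(−2.7222) + 1·e^(−2.7292) = 3.1544 + 0.13146 + 0.065271 = 3.3511.
P₂ = g₂ e^(−E₂/kT) / Z = 0.065271/3.3511 = 0.0195.

0.0195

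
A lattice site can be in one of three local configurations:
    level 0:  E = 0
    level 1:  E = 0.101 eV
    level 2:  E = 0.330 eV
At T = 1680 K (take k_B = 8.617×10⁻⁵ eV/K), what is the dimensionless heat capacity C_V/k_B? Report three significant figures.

0.352

k_BT = 8.617×10⁻⁵ × 1680 K = 0.14477 eV.
Eᵢ/kT = 0, 0.69766, 2.2795.
Z = Σ e^(−Eᵢ/kT) = e^(−0) + e^(−0.69766) + e^(−2.2795) = 1.0000 + 0.49775 + 0.10234 = 1.6001.
⟨E⟩ = 0.052525 eV, ⟨E²⟩ = 0.010138 eV².
C_V/k_B = (⟨E²⟩ − ⟨E⟩²)/(kT)² = (0.010138 − 0.0027589)/0.020958 = 0.352.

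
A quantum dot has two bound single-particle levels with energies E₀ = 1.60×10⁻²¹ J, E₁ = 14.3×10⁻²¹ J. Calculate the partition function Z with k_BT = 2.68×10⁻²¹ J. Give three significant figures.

Eᵢ/kT = 0.59701, 5.3358.
Z = Σ e^(−Eᵢ/kT) = e^(−0.59701) + e^(−5.3358) = 0.55046 + 0.0048161 = 0.55528.

Z = 0.555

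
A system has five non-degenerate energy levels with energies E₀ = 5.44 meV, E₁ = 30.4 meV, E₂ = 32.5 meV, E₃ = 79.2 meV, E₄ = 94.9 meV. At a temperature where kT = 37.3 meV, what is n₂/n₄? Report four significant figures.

n₂/n₄ = exp[−(E₂−E₄)/kT] = exp(−(-62.4 meV)/(37.3 meV)) = exp(1.67292) = 5.328.

5.328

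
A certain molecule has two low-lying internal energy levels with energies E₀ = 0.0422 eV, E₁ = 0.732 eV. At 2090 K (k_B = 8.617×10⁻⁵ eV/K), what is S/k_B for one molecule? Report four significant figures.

0.1028

k_BT = 8.617×10⁻⁵ × 2090 K = 0.180095 eV.
Eᵢ/kT = 0.234321, 4.06452.
Z = Σ e^(−Eᵢ/kT) = e^(−0.234321) + e^(−4.06452) = 0.791108 + 0.0171712 = 0.808279.
⟨E⟩ = Σ EᵢPᵢ = 0.0568542 eV.
S/k_B = ln Z + ⟨E⟩/kT = ln(0.808279) + 0.0568542/0.180095 = -0.212848 + 0.315690 = 0.1028.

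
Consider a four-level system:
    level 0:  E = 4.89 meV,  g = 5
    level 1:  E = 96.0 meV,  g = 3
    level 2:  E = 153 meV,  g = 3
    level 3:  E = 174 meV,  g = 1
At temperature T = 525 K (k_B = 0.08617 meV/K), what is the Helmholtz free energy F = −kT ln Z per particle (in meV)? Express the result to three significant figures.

-72.5 meV

k_BT = 0.08617 × 525 K = 45.239 meV.
Eᵢ/kT = 0.10809, 2.1221, 3.3820, 3.8462.
Z = Σ gᵢe^(−Eᵢ/kT) = 5·e^(−0.10809) + 3·e^(−2.1221) + 3·e^(−3.3820) + 1·e^(−3.8462) = 4.4877 + 0.35934 + 0.10194 + 0.021361 = 4.9703.
F = −kT ln Z = −45.239 × ln(4.9703) = −45.239 × 1.6035 = -72.5 meV.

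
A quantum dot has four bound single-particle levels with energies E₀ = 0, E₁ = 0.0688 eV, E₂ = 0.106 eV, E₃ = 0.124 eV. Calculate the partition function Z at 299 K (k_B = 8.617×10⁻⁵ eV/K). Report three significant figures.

Z = 1.09

k_BT = 8.617×10⁻⁵ × 299 K = 0.025765 eV.
Eᵢ/kT = 0, 2.6703, 4.1141, 4.8127.
Z = Σ e^(−Eᵢ/kT) = e^(−0) + e^(−2.6703) + e^(−4.1141) + e^(−4.8127) = 1.0000 + 0.069231 + 0.016341 + 0.0081259 = 1.0937.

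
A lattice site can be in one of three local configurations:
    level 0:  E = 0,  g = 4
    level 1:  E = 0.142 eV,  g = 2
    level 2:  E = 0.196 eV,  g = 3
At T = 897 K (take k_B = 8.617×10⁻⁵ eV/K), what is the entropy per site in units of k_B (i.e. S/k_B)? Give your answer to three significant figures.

k_BT = 8.617×10⁻⁵ × 897 K = 0.077294 eV.
Eᵢ/kT = 0, 1.8371, 2.5358.
Z = Σ gᵢe^(−Eᵢ/kT) = 4·e^(−0) + 2·e^(−1.8371) + 3·e^(−2.5358) = 4.0000 + 0.31856 + 0.23760 = 4.5562.
⟨E⟩ = Σ EᵢPᵢ = 0.020149 eV.
S/k_B = ln Z + ⟨E⟩/kT = ln(4.5562) + 0.020149/0.077294 = 1.5165 + 0.26068 = 1.78.

1.78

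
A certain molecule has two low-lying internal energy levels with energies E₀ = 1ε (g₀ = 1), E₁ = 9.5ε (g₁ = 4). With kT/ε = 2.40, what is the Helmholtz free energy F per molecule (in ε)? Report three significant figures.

Eᵢ/kT = 0.41667, 3.9583.
Z = Σ gᵢe^(−Eᵢ/kT) = 1·e^(−0.41667) + 4·e^(−3.9583) = 0.65924 + 0.076382 = 0.73562.
F = −kT ln Z = −2.40 × ln(0.73562) = −2.40 × -0.30704 = 0.737 ε.

0.737 ε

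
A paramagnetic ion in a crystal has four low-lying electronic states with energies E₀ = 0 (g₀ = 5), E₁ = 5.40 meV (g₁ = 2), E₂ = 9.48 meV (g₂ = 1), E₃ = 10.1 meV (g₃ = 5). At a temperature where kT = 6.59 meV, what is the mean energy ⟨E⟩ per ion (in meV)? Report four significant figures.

2.489 meV

Eᵢ/kT = 0, 0.819423, 1.43854, 1.53263.
Z = Σ gᵢe^(−Eᵢ/kT) = 5·e^(−0) + 2·e^(−0.819423) + 1·e^(−1.43854) + 5·e^(−1.53263) = 5.00000 + 0.881372 + 0.237274 + 1.07983 = 7.19848.
⟨E⟩ = Σ Eᵢ gᵢe^(−Eᵢ/kT) / Z = (0·5.00000 + 5.40·0.881372 + 9.48·0.237274 + 10.1·1.07983) / 7.19848 = 2.489 meV.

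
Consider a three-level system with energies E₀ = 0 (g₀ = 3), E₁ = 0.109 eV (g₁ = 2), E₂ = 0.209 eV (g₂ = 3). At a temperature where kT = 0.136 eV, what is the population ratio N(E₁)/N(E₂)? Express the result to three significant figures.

1.39

n₁/n₂ = (g₁/g₂) exp[−(E₁−E₂)/kT] = (2/3) × exp(−(-0.100 eV)/(0.136 eV)) = (2/3) × exp(0.73529) = 1.39.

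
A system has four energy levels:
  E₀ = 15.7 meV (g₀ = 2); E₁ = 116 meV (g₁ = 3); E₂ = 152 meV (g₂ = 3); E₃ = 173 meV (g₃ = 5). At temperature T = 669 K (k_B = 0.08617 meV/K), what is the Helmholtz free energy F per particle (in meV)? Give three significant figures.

-50.2 meV

k_BT = 0.08617 × 669 K = 57.648 meV.
Eᵢ/kT = 0.27234, 2.0122, 2.6367, 3.0010.
Z = Σ gᵢe^(−Eᵢ/kT) = 2·e^(−0.27234) + 3·e^(−2.0122) + 3·e^(−2.6367) + 5·e^(−3.0010) = 1.5232 + 0.40108 + 0.21479 + 0.24869 = 2.3878.
F = −kT ln Z = −57.648 × ln(2.3878) = −57.648 × 0.87037 = -50.2 meV.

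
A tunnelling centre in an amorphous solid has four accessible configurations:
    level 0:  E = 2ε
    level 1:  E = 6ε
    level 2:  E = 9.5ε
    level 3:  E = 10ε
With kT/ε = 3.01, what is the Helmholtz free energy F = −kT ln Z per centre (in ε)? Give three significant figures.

0.950 ε

Eᵢ/kT = 0.66445, 1.9934, 3.1561, 3.3223.
Z = Σ e^(−Eᵢ/kT) = e^(−0.66445) + e^(−1.9934) + e^(−3.1561) + e^(−3.3223) = 0.51456 + 0.13623 + 0.042592 + 0.036070 = 0.72945.
F = −kT ln Z = −3.01 × ln(0.72945) = −3.01 × -0.31546 = 0.950 ε.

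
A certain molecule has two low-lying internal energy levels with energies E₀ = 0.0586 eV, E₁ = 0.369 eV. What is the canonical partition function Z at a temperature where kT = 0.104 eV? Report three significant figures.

Z = 0.598

Eᵢ/kT = 0.56346, 3.5481.
Z = Σ e^(−Eᵢ/kT) = e^(−0.56346) + e^(−3.5481) = 0.56924 + 0.028779 = 0.59802.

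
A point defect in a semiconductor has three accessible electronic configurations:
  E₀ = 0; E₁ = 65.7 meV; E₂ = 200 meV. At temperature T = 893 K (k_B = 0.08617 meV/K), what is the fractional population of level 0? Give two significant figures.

0.67

k_BT = 0.08617 × 893 K = 76.95 meV.
Eᵢ/kT = 0, 0.8538, 2.599.
Z = Σ e^(−Eᵢ/kT) = e^(−0) + e^(−0.8538) + e^(−2.599) = 1.000 + 0.4258 + 0.07435 = 1.500.
P₀ = e^(−E₀/kT) / Z = 1.000/1.500 = 0.67.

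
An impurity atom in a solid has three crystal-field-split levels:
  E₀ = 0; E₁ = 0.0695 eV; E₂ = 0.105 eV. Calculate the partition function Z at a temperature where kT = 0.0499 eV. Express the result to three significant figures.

Z = 1.37

Eᵢ/kT = 0, 1.3928, 2.1042.
Z = Σ e^(−Eᵢ/kT) = e^(−0) + e^(−1.3928) + e^(−2.1042) = 1.0000 + 0.24838 + 0.12194 = 1.3703.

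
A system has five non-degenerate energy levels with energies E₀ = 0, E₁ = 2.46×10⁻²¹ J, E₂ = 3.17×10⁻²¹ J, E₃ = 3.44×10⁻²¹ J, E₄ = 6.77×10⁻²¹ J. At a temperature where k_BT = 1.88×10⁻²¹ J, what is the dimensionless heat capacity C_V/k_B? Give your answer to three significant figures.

Eᵢ/kT = 0, 1.3085, 1.6862, 1.8298, 3.6011.
Z = Σ e^(−Eᵢ/kT) = e^(−0) + e^(−1.3085) + e^(−1.6862) + e^(−1.8298) + e^(−3.6011) = 1.0000 + 0.27023 + 0.18522 + 0.16045 + 0.027294 = 1.6432.
⟨E⟩ = 1.2102, ⟨E²⟩ = 4.0447.
C_V/k_B = (⟨E²⟩ − ⟨E⟩²)/(kT)² = (4.0447 − 1.4646)/3.5344 = 0.730.

0.730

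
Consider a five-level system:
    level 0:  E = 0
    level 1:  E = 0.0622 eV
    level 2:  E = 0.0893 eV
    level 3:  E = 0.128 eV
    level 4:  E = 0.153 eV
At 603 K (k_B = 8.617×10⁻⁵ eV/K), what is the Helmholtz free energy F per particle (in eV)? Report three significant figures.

-0.0250 eV

k_BT = 8.617×10⁻⁵ × 603 K = 0.051961 eV.
Eᵢ/kT = 0, 1.1971, 1.7186, 2.4634, 2.9445.
Z = Σ e^(−Eᵢ/kT) = e^(−0) + e^(−1.1971) + e^(−1.7186) + e^(−2.4634) + e^(−2.9445) = 1.0000 + 0.30207 + 0.17932 + 0.085145 + 0.052628 = 1.6192.
F = −kT ln Z = −0.051961 × ln(1.6192) = −0.051961 × 0.48193 = -0.0250 eV.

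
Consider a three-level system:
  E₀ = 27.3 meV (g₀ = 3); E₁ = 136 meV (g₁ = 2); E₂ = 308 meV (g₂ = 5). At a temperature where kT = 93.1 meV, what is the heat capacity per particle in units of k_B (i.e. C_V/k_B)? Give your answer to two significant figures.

0.65

Eᵢ/kT = 0.2932, 1.461, 3.308.
Z = Σ gᵢe^(−Eᵢ/kT) = 3·e^(−0.2932) + 2·e^(−1.461) + 5·e^(−3.308) = 2.238 + 0.4640 + 0.1829 = 2.885.
⟨E⟩ = 62.58 meV, ⟨E²⟩ = 9567 meV².
C_V/k_B = (⟨E²⟩ − ⟨E⟩²)/(kT)² = (9567 − 3916)/8668 = 0.65.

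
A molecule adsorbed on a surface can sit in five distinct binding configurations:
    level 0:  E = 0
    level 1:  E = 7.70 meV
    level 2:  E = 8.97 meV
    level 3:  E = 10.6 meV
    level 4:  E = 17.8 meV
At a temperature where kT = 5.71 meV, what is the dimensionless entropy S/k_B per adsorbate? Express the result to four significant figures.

1.174

Eᵢ/kT = 0, 1.34851, 1.57093, 1.85639, 3.11734.
Z = Σ e^(−Eᵢ/kT) = e^(−0) + e^(−1.34851) + e^(−1.57093) + e^(−1.85639) + e^(−3.11734) = 1.00000 + 0.259627 + 0.207852 + 0.156236 + 0.0442748 = 1.66799.
⟨E⟩ = Σ EᵢPᵢ = 3.78165 meV.
S/k_B = ln Z + ⟨E⟩/kT = ln(1.66799) + 3.78165/5.71 = 0.511619 + 0.662285 = 1.174.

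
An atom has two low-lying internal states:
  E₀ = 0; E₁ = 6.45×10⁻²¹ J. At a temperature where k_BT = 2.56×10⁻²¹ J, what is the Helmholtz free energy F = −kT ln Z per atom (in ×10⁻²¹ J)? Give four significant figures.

-0.1982 ×10⁻²¹ J

Eᵢ/kT = 0, 2.51953.
Z = Σ e^(−Eᵢ/kT) = e^(−0) + e^(−2.51953) = 1.00000 + 0.0804974 = 1.08050.
F = −kT ln Z = −2.56 × ln(1.08050) = −2.56 × 0.0774239 = -0.1982 ×10⁻²¹ J.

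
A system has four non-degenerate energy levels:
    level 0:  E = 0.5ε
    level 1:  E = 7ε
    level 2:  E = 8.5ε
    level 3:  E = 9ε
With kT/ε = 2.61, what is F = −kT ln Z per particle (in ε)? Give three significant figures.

Eᵢ/kT = 0.19157, 2.6820, 3.2567, 3.4483.
Z = Σ e^(−Eᵢ/kT) = e^(−0.19157) + e^(−2.6820) + e^(−3.2567) + e^(−3.4483) = 0.82566 + 0.068426 + 0.038515 + 0.031800 = 0.96440.
F = −kT ln Z = −2.61 × ln(0.96440) = −2.61 × -0.036249 = 0.0946 ε.

0.0946 ε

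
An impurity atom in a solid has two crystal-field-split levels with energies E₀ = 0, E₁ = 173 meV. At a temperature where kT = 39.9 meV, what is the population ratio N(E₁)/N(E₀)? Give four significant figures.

0.01309

n₁/n₀ = exp[−(E₁−E₀)/kT] = exp(−(173 meV)/(39.9 meV)) = exp(-4.33584) = 0.01309.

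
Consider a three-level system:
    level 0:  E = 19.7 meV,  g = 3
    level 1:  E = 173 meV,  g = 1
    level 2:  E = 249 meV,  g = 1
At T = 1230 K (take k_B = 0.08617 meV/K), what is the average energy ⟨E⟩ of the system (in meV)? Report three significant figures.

38.3 meV

k_BT = 0.08617 × 1230 K = 105.99 meV.
Eᵢ/kT = 0.18587, 1.6322, 2.3493.
Z = Σ gᵢe^(−Eᵢ/kT) = 3·e^(−0.18587) + 1·e^(−1.6322) + 1·e^(−2.3493) = 2.4911 + 0.19550 + 0.095436 = 2.7820.
⟨E⟩ = Σ Eᵢ gᵢe^(−Eᵢ/kT) / Z = (19.7·2.4911 + 173·0.19550 + 249·0.095436) / 2.7820 = 38.3 meV.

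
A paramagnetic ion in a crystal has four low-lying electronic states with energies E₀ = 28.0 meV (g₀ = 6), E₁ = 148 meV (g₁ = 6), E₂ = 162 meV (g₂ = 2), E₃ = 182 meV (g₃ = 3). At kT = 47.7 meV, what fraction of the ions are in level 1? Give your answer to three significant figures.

0.0721

Eᵢ/kT = 0.58700, 3.1027, 3.3962, 3.8155.
Z = Σ gᵢe^(−Eᵢ/kT) = 6·e^(−0.58700) + 6·e^(−3.1027) + 2·e^(−3.3962) + 3·e^(−3.8155) = 3.3360 + 0.26957 + 0.067001 + 0.066080 = 3.7387.
P₁ = g₁ e^(−E₁/kT) / Z = 0.26957/3.7387 = 0.0721.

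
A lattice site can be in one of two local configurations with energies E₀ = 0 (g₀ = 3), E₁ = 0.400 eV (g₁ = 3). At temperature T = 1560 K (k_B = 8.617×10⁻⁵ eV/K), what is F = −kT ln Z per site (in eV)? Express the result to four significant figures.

k_BT = 8.617×10⁻⁵ × 1560 K = 0.134425 eV.
Eᵢ/kT = 0, 2.97564.
Z = Σ gᵢe^(−Eᵢ/kT) = 3·e^(−0) + 3·e^(−2.97564) = 3.00000 + 0.153044 = 3.15304.
F = −kT ln Z = −0.134425 × ln(3.15304) = −0.134425 × 1.14837 = -0.1544 eV.

-0.1544 eV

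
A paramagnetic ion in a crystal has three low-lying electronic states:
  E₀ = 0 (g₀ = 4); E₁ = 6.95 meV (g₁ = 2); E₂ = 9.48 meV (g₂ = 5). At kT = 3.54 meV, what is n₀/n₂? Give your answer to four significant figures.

n₀/n₂ = (g₀/g₂) exp[−(E₀−E₂)/kT] = (4/5) × exp(−(-9.48 meV)/(3.54 meV)) = (4/5) × exp(2.67797) = 11.64.

11.64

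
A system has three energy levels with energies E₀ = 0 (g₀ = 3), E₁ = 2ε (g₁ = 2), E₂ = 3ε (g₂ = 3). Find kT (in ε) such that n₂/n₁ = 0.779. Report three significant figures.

n₂/n₁ = (g₂/g₁) exp[−(E₂−E₁)/kT] = 0.779.
⇒ (E₂−E₁)/kT = ln((3/2)/0.779) = ln(1.9255) = 0.65519.
kT = 1ε / 0.65519 = 1.53 ε.

1.53 ε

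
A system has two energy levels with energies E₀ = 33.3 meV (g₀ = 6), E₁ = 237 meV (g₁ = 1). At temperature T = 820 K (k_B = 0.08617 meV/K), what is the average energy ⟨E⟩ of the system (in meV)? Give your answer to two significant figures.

k_BT = 0.08617 × 820 K = 70.66 meV.
Eᵢ/kT = 0.4713, 3.354.
Z = Σ gᵢe^(−Eᵢ/kT) = 6·e^(−0.4713) + 1·e^(−3.354) = 3.745 + 0.03494 = 3.780.
⟨E⟩ = Σ Eᵢ gᵢe^(−Eᵢ/kT) / Z = (33.3·3.745 + 237·0.03494) / 3.780 = 35 meV.

35 meV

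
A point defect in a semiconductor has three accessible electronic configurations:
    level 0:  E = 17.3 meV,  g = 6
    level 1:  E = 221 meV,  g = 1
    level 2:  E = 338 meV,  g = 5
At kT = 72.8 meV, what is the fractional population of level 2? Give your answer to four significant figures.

Eᵢ/kT = 0.237637, 3.03571, 4.64286.
Z = Σ gᵢe^(−Eᵢ/kT) = 6·e^(−0.237637) + 1·e^(−3.03571) + 5·e^(−4.64286) = 4.73093 + 0.0480405 + 0.0481506 = 4.82712.
P₂ = g₂ e^(−E₂/kT) / Z = 0.0481506/4.82712 = 0.009975.

0.009975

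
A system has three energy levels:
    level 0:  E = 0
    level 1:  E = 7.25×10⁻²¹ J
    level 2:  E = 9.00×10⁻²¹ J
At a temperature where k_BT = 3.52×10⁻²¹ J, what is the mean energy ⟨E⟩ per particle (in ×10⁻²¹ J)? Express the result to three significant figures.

Eᵢ/kT = 0, 2.0597, 2.5568.
Z = Σ e^(−Eᵢ/kT) = e^(−0) + e^(−2.0597) + e^(−2.5568) = 1.0000 + 0.12749 + 0.077553 = 1.2050.
⟨E⟩ = Σ Eᵢ e^(−Eᵢ/kT) / Z = (0·1.0000 + 7.25·0.12749 + 9.00·0.077553) / 1.2050 = 1.35 ×10⁻²¹ J.

1.35 ×10⁻²¹ J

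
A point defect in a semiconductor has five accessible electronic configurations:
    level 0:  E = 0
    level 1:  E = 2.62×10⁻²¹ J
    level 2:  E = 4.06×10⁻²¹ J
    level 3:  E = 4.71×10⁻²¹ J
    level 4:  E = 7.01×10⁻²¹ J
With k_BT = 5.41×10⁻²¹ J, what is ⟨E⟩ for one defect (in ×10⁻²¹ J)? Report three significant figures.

2.67 ×10⁻²¹ J

Eᵢ/kT = 0, 0.48429, 0.75046, 0.87061, 1.2957.
Z = Σ e^(−Eᵢ/kT) = e^(−0) + e^(−0.48429) + e^(−0.75046) + e^(−0.87061) + e^(−1.2957) = 1.0000 + 0.61613 + 0.47215 + 0.41870 + 0.27371 = 2.7807.
⟨E⟩ = Σ Eᵢ e^(−Eᵢ/kT) / Z = (0·1.0000 + 2.62·0.61613 + 4.06·0.47215 + 4.71·0.41870 + 7.01·0.27371) / 2.7807 = 2.67 ×10⁻²¹ J.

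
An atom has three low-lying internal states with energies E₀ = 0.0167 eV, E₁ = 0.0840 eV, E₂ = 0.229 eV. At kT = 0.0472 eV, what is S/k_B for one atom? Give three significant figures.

0.538

Eᵢ/kT = 0.35381, 1.7797, 4.8517.
Z = Σ e^(−Eᵢ/kT) = e^(−0.35381) + e^(−1.7797) + e^(−4.8517) = 0.70201 + 0.16869 + 0.0078151 = 0.87852.
⟨E⟩ = Σ EᵢPᵢ = 0.031511 eV.
S/k_B = ln Z + ⟨E⟩/kT = ln(0.87852) + 0.031511/0.0472 = -0.12952 + 0.66761 = 0.538.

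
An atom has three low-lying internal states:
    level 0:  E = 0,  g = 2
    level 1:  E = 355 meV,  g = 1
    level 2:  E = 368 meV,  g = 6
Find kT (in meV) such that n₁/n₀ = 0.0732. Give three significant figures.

185 meV

n₁/n₀ = (g₁/g₀) exp[−(E₁−E₀)/kT] = 0.0732.
⇒ (E₁−E₀)/kT = ln((1/2)/0.0732) = ln(6.8306) = 1.9214.
kT = 355 meV / 1.9214 = 185 meV.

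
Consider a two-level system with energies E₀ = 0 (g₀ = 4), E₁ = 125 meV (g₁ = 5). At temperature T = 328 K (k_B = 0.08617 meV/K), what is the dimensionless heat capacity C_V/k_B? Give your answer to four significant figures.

k_BT = 0.08617 × 328 K = 28.2638 meV.
Eᵢ/kT = 0, 4.42262.
Z = Σ gᵢe^(−Eᵢ/kT) = 4·e^(−0) + 5·e^(−4.42262) = 4.00000 + 0.0600137 = 4.06001.
⟨E⟩ = 1.84771 meV, ⟨E²⟩ = 230.963 meV².
C_V/k_B = (⟨E²⟩ − ⟨E⟩²)/(kT)² = (230.963 − 3.41403)/798.842 = 0.2848.

0.2848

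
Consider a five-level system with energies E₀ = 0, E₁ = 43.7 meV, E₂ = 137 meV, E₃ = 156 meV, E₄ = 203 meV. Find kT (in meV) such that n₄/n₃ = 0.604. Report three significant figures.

93.2 meV

n₄/n₃ = exp[−(E₄−E₃)/kT] = 0.604.
⇒ (E₄−E₃)/kT = ln(1/0.604) = ln(1.6556) = 0.50416.
kT = 47 meV / 0.50416 = 93.2 meV.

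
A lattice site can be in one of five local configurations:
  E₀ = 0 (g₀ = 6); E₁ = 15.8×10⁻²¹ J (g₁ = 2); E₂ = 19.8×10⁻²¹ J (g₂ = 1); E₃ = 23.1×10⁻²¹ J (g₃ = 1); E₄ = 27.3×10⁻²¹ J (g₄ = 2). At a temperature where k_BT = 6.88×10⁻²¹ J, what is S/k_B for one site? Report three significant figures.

1.99

Eᵢ/kT = 0, 2.2965, 2.8779, 3.3576, 3.9680.
Z = Σ gᵢe^(−Eᵢ/kT) = 6·e^(−0) + 2·e^(−2.2965) + 1·e^(−2.8779) + 1·e^(−3.3576) + 2·e^(−3.9680) = 6.0000 + 0.20122 + 0.056253 + 0.034819 + 0.037822 = 6.3301.
⟨E⟩ = Σ EᵢPᵢ = 0.96838 ×10⁻²¹ J.
S/k_B = ln Z + ⟨E⟩/kT = ln(6.3301) + 0.96838/6.88 = 1.8453 + 0.14075 = 1.99.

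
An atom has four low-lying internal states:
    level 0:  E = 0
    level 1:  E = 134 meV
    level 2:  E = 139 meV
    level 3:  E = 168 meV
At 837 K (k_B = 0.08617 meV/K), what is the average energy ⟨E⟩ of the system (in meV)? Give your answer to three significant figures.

41.1 meV

k_BT = 0.08617 × 837 K = 72.124 meV.
Eᵢ/kT = 0, 1.8579, 1.9272, 2.3293.
Z = Σ e^(−Eᵢ/kT) = e^(−0) + e^(−1.8579) + e^(−1.9272) + e^(−2.3293) = 1.0000 + 0.15600 + 0.14556 + 0.097364 = 1.3989.
⟨E⟩ = Σ Eᵢ e^(−Eᵢ/kT) / Z = (0·1.0000 + 134·0.15600 + 139·0.14556 + 168·0.097364) / 1.3989 = 41.1 meV.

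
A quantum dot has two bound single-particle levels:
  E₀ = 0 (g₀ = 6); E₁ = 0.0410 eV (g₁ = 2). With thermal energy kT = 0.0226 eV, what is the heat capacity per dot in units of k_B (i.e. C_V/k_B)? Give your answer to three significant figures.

0.161

Eᵢ/kT = 0, 1.8142.
Z = Σ gᵢe^(−Eᵢ/kT) = 6·e^(−0) + 2·e^(−1.8142) = 6.0000 + 0.32594 = 6.3259.
⟨E⟩ = 0.0021125 eV, ⟨E²⟩ = 0.000086613 eV².
C_V/k_B = (⟨E²⟩ − ⟨E⟩²)/(kT)² = (0.000086613 − 0.0000044627)/0.00051076 = 0.161.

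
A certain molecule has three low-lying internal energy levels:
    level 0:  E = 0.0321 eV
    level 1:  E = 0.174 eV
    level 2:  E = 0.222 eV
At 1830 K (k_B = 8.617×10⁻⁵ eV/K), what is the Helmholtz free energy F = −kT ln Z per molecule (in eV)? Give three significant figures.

-0.0522 eV

k_BT = 8.617×10⁻⁵ × 1830 K = 0.15769 eV.
Eᵢ/kT = 0.20356, 1.1034, 1.4078.
Z = Σ e^(−Eᵢ/kT) = e^(−0.20356) + e^(−1.1034) + e^(−1.4078) = 0.81582 + 0.33174 + 0.24468 = 1.3922.
F = −kT ln Z = −0.15769 × ln(1.3922) = −0.15769 × 0.33089 = -0.0522 eV.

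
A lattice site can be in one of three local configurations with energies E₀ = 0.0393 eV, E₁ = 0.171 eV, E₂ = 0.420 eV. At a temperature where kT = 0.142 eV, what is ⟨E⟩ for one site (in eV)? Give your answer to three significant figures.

Eᵢ/kT = 0.27676, 1.2042, 2.9577.
Z = Σ e^(−Eᵢ/kT) = e^(−0.27676) + e^(−1.2042) + e^(−2.9577) = 0.75824 + 0.29993 + 0.051938 = 1.1101.
⟨E⟩ = Σ Eᵢ e^(−Eᵢ/kT) / Z = (0.0393·0.75824 + 0.171·0.29993 + 0.420·0.051938) / 1.1101 = 0.0927 eV.

0.0927 eV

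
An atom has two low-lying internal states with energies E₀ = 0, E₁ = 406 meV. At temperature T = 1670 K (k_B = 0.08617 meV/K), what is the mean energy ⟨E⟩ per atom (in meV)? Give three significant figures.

k_BT = 0.08617 × 1670 K = 143.90 meV.
Eᵢ/kT = 0, 2.8214.
Z = Σ e^(−Eᵢ/kT) = e^(−0) + e^(−2.8214) = 1.0000 + 0.059523 = 1.0595.
⟨E⟩ = Σ Eᵢ e^(−Eᵢ/kT) / Z = (0·1.0000 + 406·0.059523) / 1.0595 = 22.8 meV.

22.8 meV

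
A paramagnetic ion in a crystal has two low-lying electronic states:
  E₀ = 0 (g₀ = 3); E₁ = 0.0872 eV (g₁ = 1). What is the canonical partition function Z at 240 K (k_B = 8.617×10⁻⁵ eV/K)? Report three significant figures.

Z = 3.01

k_BT = 8.617×10⁻⁵ × 240 K = 0.020681 eV.
Eᵢ/kT = 0, 4.2164.
Z = Σ gᵢe^(−Eᵢ/kT) = 3·e^(−0) + 1·e^(−4.2164) = 3.0000 + 0.014752 = 3.0148.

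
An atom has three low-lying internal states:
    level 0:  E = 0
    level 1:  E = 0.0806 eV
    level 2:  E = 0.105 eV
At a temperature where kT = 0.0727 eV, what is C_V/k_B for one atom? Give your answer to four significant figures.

Eᵢ/kT = 0, 1.10867, 1.44429.
Z = Σ e^(−Eᵢ/kT) = e^(−0) + e^(−1.10867) + e^(−1.44429) = 1.00000 + 0.329998 + 0.235914 = 1.56591.
⟨E⟩ = 0.0328044 eV, ⟨E²⟩ = 0.00303002 eV².
C_V/k_B = (⟨E²⟩ − ⟨E⟩²)/(kT)² = (0.00303002 − 0.00107613)/0.00528529 = 0.3697.

0.3697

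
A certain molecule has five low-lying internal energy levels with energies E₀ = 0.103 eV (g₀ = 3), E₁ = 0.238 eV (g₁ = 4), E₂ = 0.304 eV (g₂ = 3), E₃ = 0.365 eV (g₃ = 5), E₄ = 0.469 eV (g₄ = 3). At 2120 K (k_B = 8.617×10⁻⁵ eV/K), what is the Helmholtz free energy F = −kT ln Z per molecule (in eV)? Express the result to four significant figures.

k_BT = 8.617×10⁻⁵ × 2120 K = 0.182680 eV.
Eᵢ/kT = 0.563827, 1.30282, 1.66411, 1.99803, 2.56733.
Z = Σ gᵢe^(−Eᵢ/kT) = 3·e^(−0.563827) + 4·e^(−1.30282) + 3·e^(−1.66411) + 5·e^(−1.99803) + 3·e^(−2.56733) = 1.70708 + 1.08706 + 0.568077 + 0.678011 + 0.230221 = 4.27045.
F = −kT ln Z = −0.182680 × ln(4.27045) = −0.182680 × 1.45172 = -0.2652 eV.

-0.2652 eV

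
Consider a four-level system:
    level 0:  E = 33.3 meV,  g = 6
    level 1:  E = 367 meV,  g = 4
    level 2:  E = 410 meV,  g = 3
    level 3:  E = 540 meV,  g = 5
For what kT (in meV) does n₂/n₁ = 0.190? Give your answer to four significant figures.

n₂/n₁ = (g₂/g₁) exp[−(E₂−E₁)/kT] = 0.190.
⇒ (E₂−E₁)/kT = ln((3/4)/0.190) = ln(3.94737) = 1.37305.
kT = 43 meV / 1.37305 = 31.32 meV.

31.32 meV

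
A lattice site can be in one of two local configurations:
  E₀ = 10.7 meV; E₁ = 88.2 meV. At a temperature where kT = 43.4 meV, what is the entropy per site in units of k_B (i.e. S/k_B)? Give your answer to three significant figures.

Eᵢ/kT = 0.24654, 2.0323.
Z = Σ e^(−Eᵢ/kT) = e^(−0.24654) + e^(−2.0323) = 0.78150 + 0.13103 = 0.91253.
⟨E⟩ = Σ EᵢPᵢ = 21.828 meV.
S/k_B = ln Z + ⟨E⟩/kT = ln(0.91253) + 21.828/43.4 = -0.091534 + 0.50295 = 0.411.

0.411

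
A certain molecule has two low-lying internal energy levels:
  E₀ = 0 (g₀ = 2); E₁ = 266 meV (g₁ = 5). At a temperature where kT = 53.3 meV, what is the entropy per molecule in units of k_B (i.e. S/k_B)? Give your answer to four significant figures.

0.7934

Eᵢ/kT = 0, 4.99062.
Z = Σ gᵢe^(−Eᵢ/kT) = 2·e^(−0) + 5·e^(−4.99062) = 2.00000 + 0.0340072 = 2.03401.
⟨E⟩ = Σ EᵢPᵢ = 4.44733 meV.
S/k_B = ln Z + ⟨E⟩/kT = ln(2.03401) + 4.44733/53.3 = 0.710009 + 0.0834396 = 0.7934.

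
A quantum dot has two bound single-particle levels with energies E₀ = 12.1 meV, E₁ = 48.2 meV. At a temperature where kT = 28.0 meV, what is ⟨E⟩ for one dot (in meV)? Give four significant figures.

Eᵢ/kT = 0.432143, 1.72143.
Z = Σ e^(−Eᵢ/kT) = e^(−0.432143) + e^(−1.72143) = 0.649117 + 0.178810 = 0.827927.
⟨E⟩ = Σ Eᵢ e^(−Eᵢ/kT) / Z = (12.1·0.649117 + 48.2·0.178810) / 0.827927 = 19.90 meV.

19.90 meV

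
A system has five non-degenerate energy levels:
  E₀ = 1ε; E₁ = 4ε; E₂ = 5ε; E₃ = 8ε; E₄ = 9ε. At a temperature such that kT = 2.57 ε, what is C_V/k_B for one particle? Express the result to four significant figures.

Eᵢ/kT = 0.389105, 1.55642, 1.94553, 3.11284, 3.50195.
Z = Σ e^(−Eᵢ/kT) = e^(−0.389105) + e^(−1.55642) + e^(−1.94553) + e^(−3.11284) + e^(−3.50195) = 0.677663 + 0.210890 + 0.142911 + 0.0444745 + 0.0301386 = 1.10608.
⟨E⟩ = 2.58826 ε, ⟨E²⟩ = 11.6739 ε².
C_V/k_B = (⟨E²⟩ − ⟨E⟩²)/(kT)² = (11.6739 − 6.69909)/6.60490 = 0.7532.

0.7532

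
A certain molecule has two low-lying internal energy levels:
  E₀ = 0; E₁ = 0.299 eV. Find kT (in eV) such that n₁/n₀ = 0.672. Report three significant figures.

n₁/n₀ = exp[−(E₁−E₀)/kT] = 0.672.
⇒ (E₁−E₀)/kT = ln(1/0.672) = ln(1.4881) = 0.39750.
kT = 0.299 eV / 0.39750 = 0.752 eV.

0.752 eV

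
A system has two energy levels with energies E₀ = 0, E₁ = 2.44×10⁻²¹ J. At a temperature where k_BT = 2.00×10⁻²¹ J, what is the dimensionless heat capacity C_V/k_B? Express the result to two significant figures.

0.26

Eᵢ/kT = 0, 1.220.
Z = Σ e^(−Eᵢ/kT) = e^(−0) + e^(−1.220) = 1.000 + 0.2952 = 1.295.
⟨E⟩ = 0.5562, ⟨E²⟩ = 1.357.
C_V/k_B = (⟨E²⟩ − ⟨E⟩²)/(kT)² = (1.357 − 0.3094)/4.000 = 0.26.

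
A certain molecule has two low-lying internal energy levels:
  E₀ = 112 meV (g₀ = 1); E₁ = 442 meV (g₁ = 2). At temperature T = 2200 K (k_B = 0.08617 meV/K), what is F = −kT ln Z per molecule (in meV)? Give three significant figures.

55.0 meV

k_BT = 0.08617 × 2200 K = 189.57 meV.
Eᵢ/kT = 0.59081, 2.3316.
Z = Σ gᵢe^(−Eᵢ/kT) = 1·e^(−0.59081) + 2·e^(−2.3316) = 0.55388 + 0.19428 = 0.74816.
F = −kT ln Z = −189.57 × ln(0.74816) = −189.57 × -0.29014 = 55.0 meV.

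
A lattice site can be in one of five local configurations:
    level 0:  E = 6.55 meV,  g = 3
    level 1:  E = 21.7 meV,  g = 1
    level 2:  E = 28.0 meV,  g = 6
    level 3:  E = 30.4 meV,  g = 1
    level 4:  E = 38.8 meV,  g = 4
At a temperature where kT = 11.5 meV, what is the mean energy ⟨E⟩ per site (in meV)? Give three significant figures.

14.2 meV

Eᵢ/kT = 0.56957, 1.8870, 2.4348, 2.6435, 3.3739.
Z = Σ gᵢe^(−Eᵢ/kT) = 3·e^(−0.56957) + 1·e^(−1.8870) + 6·e^(−2.4348) + 1·e^(−2.6435) + 4·e^(−3.3739) = 1.6973 + 0.15153 + 0.52569 + 0.071112 + 0.13702 = 2.5827.
⟨E⟩ = Σ Eᵢ gᵢe^(−Eᵢ/kT) / Z = (6.55·1.6973 + 21.7·0.15153 + 28.0·0.52569 + 30.4·0.071112 + 38.8·0.13702) / 2.5827 = 14.2 meV.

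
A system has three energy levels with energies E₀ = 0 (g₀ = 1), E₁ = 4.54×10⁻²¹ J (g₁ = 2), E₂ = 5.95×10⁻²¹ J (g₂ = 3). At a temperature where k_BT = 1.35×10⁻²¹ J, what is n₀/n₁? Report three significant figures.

14.4

n₀/n₁ = (g₀/g₁) exp[−(E₀−E₁)/kT] = (1/2) × exp(−(-4.54 ×10⁻²¹ J)/(1.35 ×10⁻²¹ J)) = (1/2) × exp(3.3630) = 14.4.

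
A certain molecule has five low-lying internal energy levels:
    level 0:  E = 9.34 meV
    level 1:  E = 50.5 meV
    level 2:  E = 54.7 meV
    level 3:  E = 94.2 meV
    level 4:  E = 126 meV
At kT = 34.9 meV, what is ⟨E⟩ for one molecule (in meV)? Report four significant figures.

Eᵢ/kT = 0.267622, 1.44699, 1.56734, 2.69914, 3.61032.
Z = Σ e^(−Eᵢ/kT) = e^(−0.267622) + e^(−1.44699) + e^(−1.56734) + e^(−2.69914) + e^(−3.61032) = 0.765197 + 0.235277 + 0.208599 + 0.0672633 + 0.0270432 = 1.30338.
⟨E⟩ = Σ Eᵢ e^(−Eᵢ/kT) / Z = (9.34·0.765197 + 50.5·0.235277 + 54.7·0.208599 + 94.2·0.0672633 + 126·0.0270432) / 1.30338 = 30.83 meV.

30.83 meV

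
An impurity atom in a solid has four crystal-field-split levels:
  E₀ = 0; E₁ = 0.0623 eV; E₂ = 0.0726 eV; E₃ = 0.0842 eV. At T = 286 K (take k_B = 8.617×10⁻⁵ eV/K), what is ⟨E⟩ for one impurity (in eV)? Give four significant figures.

0.009915 eV

k_BT = 8.617×10⁻⁵ × 286 K = 0.0246446 eV.
Eᵢ/kT = 0, 2.52794, 2.94588, 3.41657.
Z = Σ e^(−Eᵢ/kT) = e^(−0) + e^(−2.52794) + e^(−2.94588) + e^(−3.41657) = 1.00000 + 0.0798233 + 0.0525558 + 0.0328248 = 1.16520.
⟨E⟩ = Σ Eᵢ e^(−Eᵢ/kT) / Z = (0·1.00000 + 0.0623·0.0798233 + 0.0726·0.0525558 + 0.0842·0.0328248) / 1.16520 = 0.009915 eV.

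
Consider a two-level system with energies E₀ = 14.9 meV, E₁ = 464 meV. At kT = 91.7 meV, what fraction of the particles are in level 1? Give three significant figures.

Eᵢ/kT = 0.16249, 5.0600.
Z = Σ e^(−Eᵢ/kT) = e^(−0.16249) + e^(−5.0600) = 0.85002 + 0.0063456 = 0.85637.
P₁ = e^(−E₁/kT) / Z = 0.0063456/0.85637 = 0.00741.

0.00741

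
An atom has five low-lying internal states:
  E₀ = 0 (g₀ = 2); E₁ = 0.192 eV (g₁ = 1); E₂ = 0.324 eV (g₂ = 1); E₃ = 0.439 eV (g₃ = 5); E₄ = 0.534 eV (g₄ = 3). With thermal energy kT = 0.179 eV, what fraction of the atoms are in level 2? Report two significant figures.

Eᵢ/kT = 0, 1.073, 1.810, 2.453, 2.983.
Z = Σ gᵢe^(−Eᵢ/kT) = 2·e^(−0) + 1·e^(−1.073) + 1·e^(−1.810) + 5·e^(−2.453) + 3·e^(−2.983) = 2.000 + 0.3420 + 0.1637 + 0.4302 + 0.1519 = 3.088.
P₂ = g₂ e^(−E₂/kT) / Z = 0.1637/3.088 = 0.053.

0.053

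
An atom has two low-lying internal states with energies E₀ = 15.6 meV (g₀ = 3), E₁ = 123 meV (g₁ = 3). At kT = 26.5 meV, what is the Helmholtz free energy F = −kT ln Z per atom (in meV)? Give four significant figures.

-13.97 meV

Eᵢ/kT = 0.588679, 4.64151.
Z = Σ gᵢe^(−Eᵢ/kT) = 3·e^(−0.588679) + 3·e^(−4.64151) = 1.66518 + 0.0289294 = 1.69411.
F = −kT ln Z = −26.5 × ln(1.69411) = −26.5 × 0.527158 = -13.97 meV.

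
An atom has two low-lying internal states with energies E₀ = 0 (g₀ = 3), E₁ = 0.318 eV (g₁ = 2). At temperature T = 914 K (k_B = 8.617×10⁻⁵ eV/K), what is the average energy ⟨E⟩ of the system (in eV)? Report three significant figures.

0.00370 eV

k_BT = 8.617×10⁻⁵ × 914 K = 0.078759 eV.
Eᵢ/kT = 0, 4.0376.
Z = Σ gᵢe^(−Eᵢ/kT) = 3·e^(−0) + 2·e^(−4.0376) = 3.0000 + 0.035280 = 3.0353.
⟨E⟩ = Σ Eᵢ gᵢe^(−Eᵢ/kT) / Z = (0·3.0000 + 0.318·0.035280) / 3.0353 = 0.00370 eV.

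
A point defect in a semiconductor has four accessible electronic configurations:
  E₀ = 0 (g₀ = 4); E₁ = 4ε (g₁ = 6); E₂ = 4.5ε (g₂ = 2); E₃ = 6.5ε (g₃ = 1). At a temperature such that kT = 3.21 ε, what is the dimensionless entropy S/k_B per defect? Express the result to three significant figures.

2.34

Eᵢ/kT = 0, 1.2461, 1.4019, 2.0249.
Z = Σ gᵢe^(−Eᵢ/kT) = 4·e^(−0) + 6·e^(−1.2461) + 2·e^(−1.4019) + 1·e^(−2.0249) = 4.0000 + 1.7257 + 0.49226 + 0.13201 = 6.3500.
⟨E⟩ = Σ EᵢPᵢ = 1.5710 ε.
S/k_B = ln Z + ⟨E⟩/kT = ln(6.3500) + 1.5710/3.21 = 1.8485 + 0.48941 = 2.34.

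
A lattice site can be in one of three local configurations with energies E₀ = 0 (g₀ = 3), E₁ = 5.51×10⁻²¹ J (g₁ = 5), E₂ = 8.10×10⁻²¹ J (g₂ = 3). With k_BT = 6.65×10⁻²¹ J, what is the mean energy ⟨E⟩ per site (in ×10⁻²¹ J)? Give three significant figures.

Eᵢ/kT = 0, 0.82857, 1.2180.
Z = Σ gᵢe^(−Eᵢ/kT) = 3·e^(−0) + 5·e^(−0.82857) + 3·e^(−1.2180) = 3.0000 + 2.1834 + 0.88746 = 6.0709.
⟨E⟩ = Σ Eᵢ gᵢe^(−Eᵢ/kT) / Z = (0·3.0000 + 5.51·2.1834 + 8.10·0.88746) / 6.0709 = 3.17 ×10⁻²¹ J.

3.17 ×10⁻²¹ J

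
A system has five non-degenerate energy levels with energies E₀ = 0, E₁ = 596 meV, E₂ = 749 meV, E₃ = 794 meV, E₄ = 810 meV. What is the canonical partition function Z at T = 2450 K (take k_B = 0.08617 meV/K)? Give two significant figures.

k_BT = 0.08617 × 2450 K = 211.1 meV.
Eᵢ/kT = 0, 2.823, 3.548, 3.761, 3.837.
Z = Σ e^(−Eᵢ/kT) = e^(−0) + e^(−2.823) + e^(−3.548) + e^(−3.761) + e^(−3.837) = 1.000 + 0.05943 + 0.02878 + 0.02326 + 0.02156 = 1.133.

Z = 1.1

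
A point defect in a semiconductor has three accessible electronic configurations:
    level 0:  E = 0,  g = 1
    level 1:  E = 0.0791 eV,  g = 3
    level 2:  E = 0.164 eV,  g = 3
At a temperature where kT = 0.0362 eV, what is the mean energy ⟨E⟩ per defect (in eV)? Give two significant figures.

0.023 eV

Eᵢ/kT = 0, 2.185, 4.530.
Z = Σ gᵢe^(−Eᵢ/kT) = 1·e^(−0) + 3·e^(−2.185) + 3·e^(−4.530) = 1.000 + 0.3374 + 0.03234 = 1.370.
⟨E⟩ = Σ Eᵢ gᵢe^(−Eᵢ/kT) / Z = (0·1.000 + 0.0791·0.3374 + 0.164·0.03234) / 1.370 = 0.023 eV.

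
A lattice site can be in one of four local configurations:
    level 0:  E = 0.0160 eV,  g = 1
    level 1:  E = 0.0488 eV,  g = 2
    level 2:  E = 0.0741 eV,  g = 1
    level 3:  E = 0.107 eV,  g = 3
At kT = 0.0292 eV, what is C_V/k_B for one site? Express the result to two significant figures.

Eᵢ/kT = 0.5479, 1.671, 2.538, 3.664.
Z = Σ gᵢe^(−Eᵢ/kT) = 1·e^(−0.5479) + 2·e^(−1.671) + 1·e^(−2.538) + 3·e^(−3.664) = 0.5782 + 0.3761 + 0.07902 + 0.07689 = 1.110.
⟨E⟩ = 0.03756 eV, ⟨E²⟩ = 0.002124 eV².
C_V/k_B = (⟨E²⟩ − ⟨E⟩²)/(kT)² = (0.002124 − 0.001411)/0.0008526 = 0.84.

0.84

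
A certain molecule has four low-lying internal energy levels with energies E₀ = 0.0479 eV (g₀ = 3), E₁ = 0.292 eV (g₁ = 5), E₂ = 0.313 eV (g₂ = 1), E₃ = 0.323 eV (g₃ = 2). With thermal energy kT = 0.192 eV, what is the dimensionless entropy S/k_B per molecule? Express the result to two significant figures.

2.2

Eᵢ/kT = 0.2495, 1.521, 1.630, 1.682.
Z = Σ gᵢe^(−Eᵢ/kT) = 3·e^(−0.2495) + 5·e^(−1.521) + 1·e^(−1.630) + 2·e^(−1.682) = 2.338 + 1.092 + 0.1959 + 0.3720 = 3.998.
⟨E⟩ = Σ EᵢPᵢ = 0.1532 eV.
S/k_B = ln Z + ⟨E⟩/kT = ln(3.998) + 0.1532/0.192 = 1.386 + 0.7979 = 2.2.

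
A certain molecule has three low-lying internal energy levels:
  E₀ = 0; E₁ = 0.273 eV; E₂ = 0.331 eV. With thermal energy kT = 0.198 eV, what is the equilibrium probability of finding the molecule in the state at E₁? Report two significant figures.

0.17

Eᵢ/kT = 0, 1.379, 1.672.
Z = Σ e^(−Eᵢ/kT) = e^(−0) + e^(−1.379) + e^(−1.672) = 1.000 + 0.2518 + 0.1879 = 1.440.
P₁ = e^(−E₁/kT) / Z = 0.2518/1.440 = 0.17.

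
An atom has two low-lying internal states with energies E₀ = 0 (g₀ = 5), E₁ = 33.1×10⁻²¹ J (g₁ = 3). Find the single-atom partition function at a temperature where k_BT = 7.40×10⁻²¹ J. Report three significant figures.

Z = 5.03

Eᵢ/kT = 0, 4.4730.
Z = Σ gᵢe^(−Eᵢ/kT) = 5·e^(−0) + 3·e^(−4.4730) = 5.0000 + 0.034239 = 5.0342.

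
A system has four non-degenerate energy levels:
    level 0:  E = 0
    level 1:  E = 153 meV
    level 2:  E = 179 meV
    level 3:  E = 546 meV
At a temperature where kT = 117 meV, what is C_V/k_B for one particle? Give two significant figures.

0.55

Eᵢ/kT = 0, 1.308, 1.530, 4.667.
Z = Σ e^(−Eᵢ/kT) = e^(−0) + e^(−1.308) + e^(−1.530) + e^(−4.667) = 1.000 + 0.2704 + 0.2165 + 0.009400 = 1.496.
⟨E⟩ = 56.99 meV, ⟨E²⟩ = 10740 meV².
C_V/k_B = (⟨E²⟩ − ⟨E⟩²)/(kT)² = (10740 − 3248)/13690 = 0.55.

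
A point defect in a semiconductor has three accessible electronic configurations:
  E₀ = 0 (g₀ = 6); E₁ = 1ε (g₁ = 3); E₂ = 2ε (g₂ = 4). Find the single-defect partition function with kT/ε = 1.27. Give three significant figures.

Eᵢ/kT = 0, 0.78740, 1.5748.
Z = Σ gᵢe^(−Eᵢ/kT) = 6·e^(−0) + 3·e^(−0.78740) + 4·e^(−1.5748) = 6.0000 + 1.3651 + 0.82820 = 8.1933.

Z = 8.19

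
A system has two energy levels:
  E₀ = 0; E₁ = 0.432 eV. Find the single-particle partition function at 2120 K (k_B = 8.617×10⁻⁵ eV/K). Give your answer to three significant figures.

k_BT = 8.617×10⁻⁵ × 2120 K = 0.18268 eV.
Eᵢ/kT = 0, 2.3648.
Z = Σ e^(−Eᵢ/kT) = e^(−0) + e^(−2.3648) = 1.0000 + 0.093968 = 1.0940.

Z = 1.09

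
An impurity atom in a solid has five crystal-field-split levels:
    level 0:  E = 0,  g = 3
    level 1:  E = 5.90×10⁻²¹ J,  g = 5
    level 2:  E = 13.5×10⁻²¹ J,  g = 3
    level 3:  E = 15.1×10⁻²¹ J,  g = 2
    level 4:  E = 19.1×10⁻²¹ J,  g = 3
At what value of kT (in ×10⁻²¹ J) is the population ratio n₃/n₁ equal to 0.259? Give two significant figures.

21 ×10⁻²¹ J

n₃/n₁ = (g₃/g₁) exp[−(E₃−E₁)/kT] = 0.259.
⇒ (E₃−E₁)/kT = ln((2/5)/0.259) = ln(1.544) = 0.4344.
kT = 9.20 ×10⁻²¹ J / 0.4344 = 21 ×10⁻²¹ J.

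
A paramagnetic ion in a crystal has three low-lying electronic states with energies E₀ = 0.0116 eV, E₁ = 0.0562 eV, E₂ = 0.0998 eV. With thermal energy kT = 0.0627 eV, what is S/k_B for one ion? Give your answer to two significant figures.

Eᵢ/kT = 0.1850, 0.8963, 1.592.
Z = Σ e^(−Eᵢ/kT) = e^(−0.1850) + e^(−0.8963) + e^(−1.592) = 0.8311 + 0.4081 + 0.2035 = 1.443.
⟨E⟩ = Σ EᵢPᵢ = 0.03665 eV.
S/k_B = ln Z + ⟨E⟩/kT = ln(1.443) + 0.03665/0.0627 = 0.3667 + 0.5845 = 0.95.

0.95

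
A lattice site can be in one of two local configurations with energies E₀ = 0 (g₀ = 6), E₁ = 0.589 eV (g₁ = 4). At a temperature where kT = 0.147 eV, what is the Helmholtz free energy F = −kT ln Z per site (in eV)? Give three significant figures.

Eᵢ/kT = 0, 4.0068.
Z = Σ gᵢe^(−Eᵢ/kT) = 6·e^(−0) + 4·e^(−4.0068) = 6.0000 + 0.072766 = 6.0728.
F = −kT ln Z = −0.147 × ln(6.0728) = −0.147 × 1.8038 = -0.265 eV.

-0.265 eV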